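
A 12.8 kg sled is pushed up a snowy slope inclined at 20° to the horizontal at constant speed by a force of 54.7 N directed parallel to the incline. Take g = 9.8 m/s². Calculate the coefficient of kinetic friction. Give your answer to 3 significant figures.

0.100

At constant speed ΣF = 0 along the incline. The applied 54.7 N acts up the slope; the weight component mg sin 20° = 42.903 N and kinetic friction μN both act down the slope.
So 54.7 = 42.903 + μ × 117.875, giving μ = (54.7 − 42.903) / 117.875 = 0.1001.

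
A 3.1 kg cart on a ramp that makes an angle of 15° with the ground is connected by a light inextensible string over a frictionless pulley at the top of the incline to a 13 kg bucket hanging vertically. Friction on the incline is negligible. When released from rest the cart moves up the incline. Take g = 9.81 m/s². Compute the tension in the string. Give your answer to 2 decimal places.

30.91 N

For the cart on the incline: the weight component along the slope is m₁g sin 15° = 3.1 × 9.81 × 0.2588 = 7.870 N and the normal force is N = m₁g cos 15° = 29.375 N.
Newton's second law for the cart (up-slope positive): T − 7.870 = 3.1 a. For the hanging bucket (downward positive): 13 × 9.81 − T = 13 a.
Adding the two equations eliminates T: 119.660 = 16.1 a, so a = 7.4323 m/s².
Then from the hanging bucket's equation, T = 13 × (9.81 − 7.4323) = 30.910 N.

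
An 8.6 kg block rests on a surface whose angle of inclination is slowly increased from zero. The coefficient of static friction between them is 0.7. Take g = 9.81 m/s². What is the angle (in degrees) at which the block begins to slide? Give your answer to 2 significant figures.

35°

At the threshold of sliding, static friction is at its maximum μ_s N and exactly balances the weight component along the incline: mg sin θ = μ_s mg cos θ.
Hence tan θ = μ_s = 0.7, so θ = arctan(0.7) = 34.9920°.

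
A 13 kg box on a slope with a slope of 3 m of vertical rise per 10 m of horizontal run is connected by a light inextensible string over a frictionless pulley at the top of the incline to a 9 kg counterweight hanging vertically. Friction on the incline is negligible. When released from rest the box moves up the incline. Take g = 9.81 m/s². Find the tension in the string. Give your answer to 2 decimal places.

67.16 N

For the box on the incline: the weight component along the slope is m₁g sin 16.70° = 13 × 9.81 × 0.2873 = 36.639 N and the normal force is N = m₁g cos 16.70° = 122.152 N.
Newton's second law for the box (up-slope positive): T − 36.639 = 13 a. For the hanging counterweight (downward positive): 9 × 9.81 − T = 9 a.
Adding the two equations eliminates T: 51.651 = 22 a, so a = 2.3478 m/s².
Then from the hanging counterweight's equation, T = 9 × (9.81 − 2.3478) = 67.160 N.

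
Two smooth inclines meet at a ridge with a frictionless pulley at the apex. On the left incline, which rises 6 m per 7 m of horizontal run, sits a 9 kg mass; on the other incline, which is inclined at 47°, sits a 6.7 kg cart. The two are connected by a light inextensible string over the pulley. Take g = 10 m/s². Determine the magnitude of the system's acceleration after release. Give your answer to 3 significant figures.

Resolve each weight along its own incline: the 9 kg mass has component 9 × 10 × sin 40.60° = 58.571 N down its slope, and the 6.7 kg mass has 6.7 × 10 × sin 47° = 49.001 N down its slope.
The 9 kg side's 58.571 N exceeds the other side's 49.001 N, so that mass slides down and the 6.7 kg mass slides up. Taking that direction as positive, Newton's second law for the whole system gives 58.571 − 49.001 = (9 + 6.7) a, so a = 9.570 / 15.7 = 0.6096 m/s².

0.610 m/s²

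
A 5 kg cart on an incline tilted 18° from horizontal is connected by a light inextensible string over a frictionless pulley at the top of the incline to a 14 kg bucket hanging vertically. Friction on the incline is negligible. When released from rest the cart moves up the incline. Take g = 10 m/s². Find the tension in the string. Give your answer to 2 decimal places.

48.23 N

For the cart on the incline: the weight component along the slope is m₁g sin 18° = 5 × 10 × 0.3090 = 15.450 N and the normal force is N = m₁g cos 18° = 47.553 N.
Newton's second law for the cart (up-slope positive): T − 15.450 = 5 a. For the hanging bucket (downward positive): 14 × 10 − T = 14 a.
Adding the two equations eliminates T: 124.550 = 19 a, so a = 6.5553 m/s².
Then from the hanging bucket's equation, T = 14 × (10 − 6.5553) = 48.226 N.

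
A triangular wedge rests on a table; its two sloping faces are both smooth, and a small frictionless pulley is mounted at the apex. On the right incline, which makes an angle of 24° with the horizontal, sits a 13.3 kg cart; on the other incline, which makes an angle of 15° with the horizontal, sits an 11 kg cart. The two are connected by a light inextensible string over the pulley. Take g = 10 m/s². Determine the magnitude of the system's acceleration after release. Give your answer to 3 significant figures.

Resolve each weight along its own incline: the 13.3 kg mass has component 13.3 × 10 × sin 24° = 54.096 N down its slope, and the 11 kg mass has 11 × 10 × sin 15° = 28.470 N down its slope.
The 13.3 kg side's 54.096 N exceeds the other side's 28.470 N, so that mass slides down and the 11 kg mass slides up. Taking that direction as positive, Newton's second law for the whole system gives 54.096 − 28.470 = (13.3 + 11) a, so a = 25.626 / 24.3 = 1.0546 m/s².

1.05 m/s²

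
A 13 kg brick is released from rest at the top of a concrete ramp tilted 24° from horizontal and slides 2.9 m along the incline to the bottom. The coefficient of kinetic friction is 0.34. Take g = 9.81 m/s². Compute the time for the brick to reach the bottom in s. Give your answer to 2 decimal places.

2.48 s

The weight component along the incline is mg sin 24° = 51.871 N and the normal force is N = mg cos 24° = 116.504 N.
Friction up the slope is f = μN = 0.34 × 116.504 = 39.611 N, so the net downslope force is 51.871 − 39.611 = 12.260 N and a = 12.260 / 13 = 0.9431 m/s².
Starting from rest, L = ½at², so t = √(2L/a) = √(2 × 2.9 / 0.9431) = 2.4799 s.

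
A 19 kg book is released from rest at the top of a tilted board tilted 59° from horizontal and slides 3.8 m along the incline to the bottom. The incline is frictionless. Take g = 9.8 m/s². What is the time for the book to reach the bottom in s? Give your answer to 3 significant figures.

The weight component along the incline is mg sin 59° = 159.605 N and the normal force is N = mg cos 59° = 95.900 N.
With no friction, a = g sin 59° = 8.4002 m/s².
Starting from rest, L = ½at², so t = √(2L/a) = √(2 × 3.8 / 8.4002) = 0.9512 s.

0.951 s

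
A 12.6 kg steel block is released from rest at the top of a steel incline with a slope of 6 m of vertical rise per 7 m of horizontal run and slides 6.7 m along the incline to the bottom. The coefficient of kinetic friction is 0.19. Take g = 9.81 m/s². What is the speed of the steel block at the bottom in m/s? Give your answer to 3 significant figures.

The weight component along the incline is mg sin 40.60° = 80.442 N and the normal force is N = mg cos 40.60° = 93.849 N.
Friction up the slope is f = μN = 0.19 × 93.849 = 17.831 N, so the net downslope force is 80.442 − 17.831 = 62.611 N and a = 62.611 / 12.6 = 4.9691 m/s².
Starting from rest over a distance of 6.7 m, v² = 2aL = 2 × 4.9691 × 6.7 = 66.5859, so v = 8.1600 m/s.

8.16 m/s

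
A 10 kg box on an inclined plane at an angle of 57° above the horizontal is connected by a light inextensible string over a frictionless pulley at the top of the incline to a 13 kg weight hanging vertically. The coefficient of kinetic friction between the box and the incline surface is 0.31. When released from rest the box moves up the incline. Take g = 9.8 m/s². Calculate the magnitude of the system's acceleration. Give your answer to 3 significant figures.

For the box on the incline: the weight component along the slope is m₁g sin 57° = 10 × 9.8 × 0.8387 = 82.193 N and the normal force is N = m₁g cos 57° = 53.375 N.
Kinetic friction opposes the box's motion up the incline: f = μN = 0.31 × 53.375 = 16.546 N acting down the slope.
Newton's second law for the box (up-slope positive): T − 82.193 − 16.546 = 10 a. For the hanging weight (downward positive): 13 × 9.8 − T = 13 a.
Adding the two equations eliminates T: 28.661 = 23 a, so a = 1.2461 m/s².

1.25 m/s²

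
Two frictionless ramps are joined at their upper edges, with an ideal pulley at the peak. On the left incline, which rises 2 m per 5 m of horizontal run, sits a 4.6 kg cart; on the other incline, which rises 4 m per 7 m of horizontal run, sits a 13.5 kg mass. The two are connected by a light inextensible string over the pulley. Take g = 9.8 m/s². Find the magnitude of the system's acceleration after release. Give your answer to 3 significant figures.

2.70 m/s²

Resolve each weight along its own incline: the 4.6 kg mass has component 4.6 × 9.8 × sin 21.80° = 16.742 N down its slope, and the 13.5 kg mass has 13.5 × 9.8 × sin 29.74° = 65.639 N down its slope.
The 13.5 kg side's 65.639 N exceeds the other side's 16.742 N, so that mass slides down and the 4.6 kg mass slides up. Taking that direction as positive, Newton's second law for the whole system gives 65.639 − 16.742 = (4.6 + 13.5) a, so a = 48.897 / 18.1 = 2.7015 m/s².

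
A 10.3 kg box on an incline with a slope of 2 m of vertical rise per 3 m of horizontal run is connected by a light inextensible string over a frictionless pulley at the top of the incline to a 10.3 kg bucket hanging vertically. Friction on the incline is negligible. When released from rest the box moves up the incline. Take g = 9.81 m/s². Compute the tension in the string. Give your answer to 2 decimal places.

For the box on the incline: the weight component along the slope is m₁g sin 33.69° = 10.3 × 9.81 × 0.5547 = 56.049 N and the normal force is N = m₁g cos 33.69° = 84.073 N.
Newton's second law for the box (up-slope positive): T − 56.049 = 10.3 a. For the hanging bucket (downward positive): 10.3 × 9.81 − T = 10.3 a.
Adding the two equations eliminates T: 44.994 = 20.6 a, so a = 2.1842 m/s².
Then from the hanging bucket's equation, T = 10.3 × (9.81 − 2.1842) = 78.546 N.

78.55 N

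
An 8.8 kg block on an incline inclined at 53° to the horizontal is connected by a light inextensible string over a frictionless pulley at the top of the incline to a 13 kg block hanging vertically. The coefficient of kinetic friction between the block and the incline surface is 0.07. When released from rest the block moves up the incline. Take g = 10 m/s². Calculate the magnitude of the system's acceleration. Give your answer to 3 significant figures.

For the block on the incline: the weight component along the slope is m₁g sin 53° = 8.8 × 10 × 0.7986 = 70.277 N and the normal force is N = m₁g cos 53° = 52.960 N.
Kinetic friction opposes the block's motion up the incline: f = μN = 0.07 × 52.960 = 3.707 N acting down the slope.
Newton's second law for the block (up-slope positive): T − 70.277 − 3.707 = 8.8 a. For the hanging block (downward positive): 13 × 10 − T = 13 a.
Adding the two equations eliminates T: 56.016 = 21.8 a, so a = 2.5695 m/s².

2.57 m/s²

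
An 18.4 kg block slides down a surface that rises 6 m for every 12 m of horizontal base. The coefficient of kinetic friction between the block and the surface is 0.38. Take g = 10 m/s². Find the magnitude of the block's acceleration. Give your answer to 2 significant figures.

1.1 m/s²

Resolving the weight along the incline: the component pulling the block down the slope is mg sin 26.57° = 18.4 × 10 × 0.4472 = 82.285 N, and the normal force is N = mg cos 26.57° = 18.4 × 10 × 0.8944 = 164.570 N.
Kinetic friction acts up the slope with magnitude f = μN = 0.38 × 164.570 = 62.537 N.
Net force along the incline is 82.285 − 62.537 = 19.748 N, so a = 19.748 / 18.4 = 1.0733 m/s².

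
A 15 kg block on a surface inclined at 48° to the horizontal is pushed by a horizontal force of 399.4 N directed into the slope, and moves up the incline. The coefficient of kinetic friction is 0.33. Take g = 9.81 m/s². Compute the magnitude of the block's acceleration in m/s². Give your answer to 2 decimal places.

1.83 m/s²

The horizontal push has components F cos 48° = 399.4 × 0.6691 = 267.239 N up the incline and F sin 48° = 399.4 × 0.7431 = 296.794 N pressing into the surface.
The normal force is therefore N = mg cos 48° + F sin 48° = 98.458 + 296.794 = 395.252 N, and kinetic friction down the slope is μN = 0.33 × 395.252 = 130.433 N.
Along the incline: F cos 48° − mg sin 48° − μN = ma, so 267.239 − 109.347 − 130.433 = 15 a, giving a = 1.8306 m/s².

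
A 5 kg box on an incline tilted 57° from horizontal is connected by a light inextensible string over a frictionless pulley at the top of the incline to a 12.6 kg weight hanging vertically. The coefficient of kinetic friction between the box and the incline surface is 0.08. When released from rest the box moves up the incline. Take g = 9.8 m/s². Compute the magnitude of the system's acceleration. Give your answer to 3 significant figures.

4.56 m/s²

For the box on the incline: the weight component along the slope is m₁g sin 57° = 5 × 9.8 × 0.8387 = 41.096 N and the normal force is N = m₁g cos 57° = 26.687 N.
Kinetic friction opposes the box's motion up the incline: f = μN = 0.08 × 26.687 = 2.135 N acting down the slope.
Newton's second law for the box (up-slope positive): T − 41.096 − 2.135 = 5 a. For the hanging weight (downward positive): 12.6 × 9.8 − T = 12.6 a.
Adding the two equations eliminates T: 80.249 = 17.6 a, so a = 4.5596 m/s².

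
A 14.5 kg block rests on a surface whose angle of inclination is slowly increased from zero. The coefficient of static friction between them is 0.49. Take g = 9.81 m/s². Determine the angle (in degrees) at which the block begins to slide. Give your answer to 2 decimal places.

26.10°

At the threshold of sliding, static friction is at its maximum μ_s N and exactly balances the weight component along the incline: mg sin θ = μ_s mg cos θ.
Hence tan θ = μ_s = 0.49, so θ = arctan(0.49) = 26.1049°.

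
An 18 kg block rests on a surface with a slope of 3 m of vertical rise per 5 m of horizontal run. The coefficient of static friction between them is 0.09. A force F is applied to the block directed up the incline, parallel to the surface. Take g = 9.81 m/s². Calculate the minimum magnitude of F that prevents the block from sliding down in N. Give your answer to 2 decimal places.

77.22 N

The normal force is N = mg cos 30.96° = 151.416 N. With F at its minimum the block is on the verge of sliding down, so static friction is at its maximum μ_s N = 0.09 × 151.416 = 13.627 N and acts up the slope.
Equilibrium along the incline: F + μ_s N = mg sin 30.96°, so F = 90.850 − 13.627 = 77.223 N.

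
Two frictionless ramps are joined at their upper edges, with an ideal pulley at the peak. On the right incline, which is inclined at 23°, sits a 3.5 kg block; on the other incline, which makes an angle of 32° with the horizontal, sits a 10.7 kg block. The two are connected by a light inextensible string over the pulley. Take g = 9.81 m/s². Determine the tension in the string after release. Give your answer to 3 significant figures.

23.8 N

Resolve each weight along its own incline: the 3.5 kg mass has component 3.5 × 9.81 × sin 23° = 13.416 N down its slope, and the 10.7 kg mass has 10.7 × 9.81 × sin 32° = 55.624 N down its slope.
The 10.7 kg side's 55.624 N exceeds the other side's 13.416 N, so that mass slides down and the 3.5 kg mass slides up. Taking that direction as positive, Newton's second law for the whole system gives 55.624 − 13.416 = (3.5 + 10.7) a, so a = 42.208 / 14.2 = 2.9724 m/s².
For the 3.5 kg mass (up-slope positive): T − 13.416 = 3.5 × 2.9724, so T = 23.819 N.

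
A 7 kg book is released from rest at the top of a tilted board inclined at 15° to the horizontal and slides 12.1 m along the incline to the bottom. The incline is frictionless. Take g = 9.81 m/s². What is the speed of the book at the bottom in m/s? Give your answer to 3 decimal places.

7.839 m/s

The weight component along the incline is mg sin 15° = 17.773 N and the normal force is N = mg cos 15° = 66.330 N.
With no friction, a = g sin 15° = 2.5390 m/s².
Starting from rest over a distance of 12.1 m, v² = 2aL = 2 × 2.5390 × 12.1 = 61.4438, so v = 7.8386 m/s.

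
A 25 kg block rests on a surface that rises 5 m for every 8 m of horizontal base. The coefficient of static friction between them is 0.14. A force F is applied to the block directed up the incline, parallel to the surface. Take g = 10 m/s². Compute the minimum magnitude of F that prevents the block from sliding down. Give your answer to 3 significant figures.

The normal force is N = mg cos 32.01° = 212.000 N. With F at its minimum the block is on the verge of sliding down, so static friction is at its maximum μ_s N = 0.14 × 212.000 = 29.680 N and acts up the slope.
Equilibrium along the incline: F + μ_s N = mg sin 32.01°, so F = 132.500 − 29.680 = 102.820 N.

103 N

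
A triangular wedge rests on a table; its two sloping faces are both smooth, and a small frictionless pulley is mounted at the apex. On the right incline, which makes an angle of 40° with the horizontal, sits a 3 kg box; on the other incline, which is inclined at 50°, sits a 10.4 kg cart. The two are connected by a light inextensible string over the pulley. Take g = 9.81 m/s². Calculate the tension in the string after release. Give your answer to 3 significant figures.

Resolve each weight along its own incline: the 3 kg mass has component 3 × 9.81 × sin 40° = 18.917 N down its slope, and the 10.4 kg mass has 10.4 × 9.81 × sin 50° = 78.155 N down its slope.
The 10.4 kg side's 78.155 N exceeds the other side's 18.917 N, so that mass slides down and the 3 kg mass slides up. Taking that direction as positive, Newton's second law for the whole system gives 78.155 − 18.917 = (3 + 10.4) a, so a = 59.238 / 13.4 = 4.4207 m/s².
For the 3 kg mass (up-slope positive): T − 18.917 = 3 × 4.4207, so T = 32.179 N.

32.2 N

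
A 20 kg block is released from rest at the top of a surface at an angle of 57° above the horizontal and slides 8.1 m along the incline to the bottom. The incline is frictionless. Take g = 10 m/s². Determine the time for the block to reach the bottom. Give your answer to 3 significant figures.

The weight component along the incline is mg sin 57° = 167.734 N and the normal force is N = mg cos 57° = 108.928 N.
With no friction, a = g sin 57° = 8.3867 m/s².
Starting from rest, L = ½at², so t = √(2L/a) = √(2 × 8.1 / 8.3867) = 1.3898 s.

1.39 s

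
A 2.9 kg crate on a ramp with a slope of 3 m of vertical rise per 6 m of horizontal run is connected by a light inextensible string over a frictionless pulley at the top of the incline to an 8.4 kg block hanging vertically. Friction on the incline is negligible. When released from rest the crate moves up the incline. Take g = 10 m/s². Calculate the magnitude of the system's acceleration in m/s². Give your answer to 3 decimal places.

6.286 m/s²

For the crate on the incline: the weight component along the slope is m₁g sin 26.57° = 2.9 × 10 × 0.4472 = 12.969 N and the normal force is N = m₁g cos 26.57° = 25.938 N.
Newton's second law for the crate (up-slope positive): T − 12.969 = 2.9 a. For the hanging block (downward positive): 8.4 × 10 − T = 8.4 a.
Adding the two equations eliminates T: 71.031 = 11.3 a, so a = 6.2859 m/s².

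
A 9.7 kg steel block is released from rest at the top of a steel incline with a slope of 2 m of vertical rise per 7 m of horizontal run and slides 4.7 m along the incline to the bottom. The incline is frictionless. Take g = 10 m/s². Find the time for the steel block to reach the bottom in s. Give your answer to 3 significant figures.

The weight component along the incline is mg sin 15.95° = 26.648 N and the normal force is N = mg cos 15.95° = 93.268 N.
With no friction, a = g sin 15.95° = 2.7472 m/s².
Starting from rest, L = ½at², so t = √(2L/a) = √(2 × 4.7 / 2.7472) = 1.8498 s.

1.85 s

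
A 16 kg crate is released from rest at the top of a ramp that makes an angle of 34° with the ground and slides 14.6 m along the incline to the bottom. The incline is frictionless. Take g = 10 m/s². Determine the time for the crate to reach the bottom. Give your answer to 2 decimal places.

2.29 s

The weight component along the incline is mg sin 34° = 89.471 N and the normal force is N = mg cos 34° = 132.646 N.
With no friction, a = g sin 34° = 5.5919 m/s².
Starting from rest, L = ½at², so t = √(2L/a) = √(2 × 14.6 / 5.5919) = 2.2851 s.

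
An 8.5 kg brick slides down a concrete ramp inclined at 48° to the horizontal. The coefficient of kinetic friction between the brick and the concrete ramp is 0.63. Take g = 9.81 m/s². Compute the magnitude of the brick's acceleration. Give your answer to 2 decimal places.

3.15 m/s²

Resolving the weight along the incline: the component pulling the brick down the slope is mg sin 48° = 8.5 × 9.81 × 0.7431 = 61.963 N, and the normal force is N = mg cos 48° = 8.5 × 9.81 × 0.6691 = 55.793 N.
Kinetic friction acts up the slope with magnitude f = μN = 0.63 × 55.793 = 35.150 N.
Net force along the incline is 61.963 − 35.150 = 26.813 N, so a = 26.813 / 8.5 = 3.1545 m/s².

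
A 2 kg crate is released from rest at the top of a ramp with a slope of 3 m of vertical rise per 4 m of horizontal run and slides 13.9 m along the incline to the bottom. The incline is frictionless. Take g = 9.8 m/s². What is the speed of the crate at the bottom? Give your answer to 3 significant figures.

The weight component along the incline is mg sin 36.87° = 11.760 N and the normal force is N = mg cos 36.87° = 15.680 N.
With no friction, a = g sin 36.87° = 5.8800 m/s².
Starting from rest over a distance of 13.9 m, v² = 2aL = 2 × 5.8800 × 13.9 = 163.4640, so v = 12.7853 m/s.

12.8 m/s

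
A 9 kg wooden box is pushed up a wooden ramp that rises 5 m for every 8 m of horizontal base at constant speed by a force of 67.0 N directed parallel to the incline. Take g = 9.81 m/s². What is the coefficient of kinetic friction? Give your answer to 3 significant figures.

At constant speed ΣF = 0 along the incline. The applied 67.0 N acts up the slope; the weight component mg sin 32.01° = 46.794 N and kinetic friction μN both act down the slope.
So 67.0 = 46.794 + μ × 74.870, giving μ = (67.0 − 46.794) / 74.870 = 0.2699.

0.270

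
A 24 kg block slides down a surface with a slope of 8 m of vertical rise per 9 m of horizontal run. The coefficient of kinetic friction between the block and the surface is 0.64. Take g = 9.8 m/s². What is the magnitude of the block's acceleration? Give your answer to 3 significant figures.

1.82 m/s²

Resolving the weight along the incline: the component pulling the block down the slope is mg sin 41.63° = 24 × 9.8 × 0.6644 = 156.267 N, and the normal force is N = mg cos 41.63° = 24 × 9.8 × 0.7474 = 175.788 N.
Kinetic friction acts up the slope with magnitude f = μN = 0.64 × 175.788 = 112.504 N.
Net force along the incline is 156.267 − 112.504 = 43.763 N, so a = 43.763 / 24 = 1.8235 m/s².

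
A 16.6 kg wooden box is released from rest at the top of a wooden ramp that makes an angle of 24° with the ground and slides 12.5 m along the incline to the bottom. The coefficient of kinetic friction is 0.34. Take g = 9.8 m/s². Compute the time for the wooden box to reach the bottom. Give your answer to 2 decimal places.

The weight component along the incline is mg sin 24° = 66.168 N and the normal force is N = mg cos 24° = 148.616 N.
Friction up the slope is f = μN = 0.34 × 148.616 = 50.529 N, so the net downslope force is 66.168 − 50.529 = 15.639 N and a = 15.639 / 16.6 = 0.9421 m/s².
Starting from rest, L = ½at², so t = √(2L/a) = √(2 × 12.5 / 0.9421) = 5.1514 s.

5.15 s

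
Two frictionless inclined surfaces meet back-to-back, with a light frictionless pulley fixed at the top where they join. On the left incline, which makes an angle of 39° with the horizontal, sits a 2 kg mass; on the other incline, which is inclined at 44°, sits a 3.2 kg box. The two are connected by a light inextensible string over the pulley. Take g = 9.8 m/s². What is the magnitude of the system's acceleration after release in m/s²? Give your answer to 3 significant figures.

1.82 m/s²

Resolve each weight along its own incline: the 2 kg mass has component 2 × 9.8 × sin 39° = 12.335 N down its slope, and the 3.2 kg mass has 3.2 × 9.8 × sin 44° = 21.784 N down its slope.
The 3.2 kg side's 21.784 N exceeds the other side's 12.335 N, so that mass slides down and the 2 kg mass slides up. Taking that direction as positive, Newton's second law for the whole system gives 21.784 − 12.335 = (2 + 3.2) a, so a = 9.449 / 5.2 = 1.8171 m/s².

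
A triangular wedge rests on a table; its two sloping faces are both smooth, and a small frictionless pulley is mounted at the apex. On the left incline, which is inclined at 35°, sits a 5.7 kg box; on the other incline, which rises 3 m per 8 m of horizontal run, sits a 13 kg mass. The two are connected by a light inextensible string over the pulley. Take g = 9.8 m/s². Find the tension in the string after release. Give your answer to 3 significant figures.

Resolve each weight along its own incline: the 5.7 kg mass has component 5.7 × 9.8 × sin 35° = 32.040 N down its slope, and the 13 kg mass has 13 × 9.8 × sin 20.56° = 44.733 N down its slope.
The 13 kg side's 44.733 N exceeds the other side's 32.040 N, so that mass slides down and the 5.7 kg mass slides up. Taking that direction as positive, Newton's second law for the whole system gives 44.733 − 32.040 = (5.7 + 13) a, so a = 12.693 / 18.7 = 0.6788 m/s².
For the 5.7 kg mass (up-slope positive): T − 32.040 = 5.7 × 0.6788, so T = 35.909 N.

35.9 N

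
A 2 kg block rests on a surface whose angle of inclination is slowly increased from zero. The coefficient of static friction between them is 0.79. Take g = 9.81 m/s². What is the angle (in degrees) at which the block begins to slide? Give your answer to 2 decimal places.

38.31°

At the threshold of sliding, static friction is at its maximum μ_s N and exactly balances the weight component along the incline: mg sin θ = μ_s mg cos θ.
Hence tan θ = μ_s = 0.79, so θ = arctan(0.79) = 38.3087°.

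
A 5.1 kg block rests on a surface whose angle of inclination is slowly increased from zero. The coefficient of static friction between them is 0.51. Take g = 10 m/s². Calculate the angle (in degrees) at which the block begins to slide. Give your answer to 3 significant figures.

At the threshold of sliding, static friction is at its maximum μ_s N and exactly balances the weight component along the incline: mg sin θ = μ_s mg cos θ.
Hence tan θ = μ_s = 0.51, so θ = arctan(0.51) = 27.0216°.

27.0°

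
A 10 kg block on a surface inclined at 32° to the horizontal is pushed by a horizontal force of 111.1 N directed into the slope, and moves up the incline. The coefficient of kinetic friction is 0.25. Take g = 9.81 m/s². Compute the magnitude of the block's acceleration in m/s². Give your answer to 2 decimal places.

0.67 m/s²

The horizontal push has components F cos 32° = 111.1 × 0.8480 = 94.213 N up the incline and F sin 32° = 111.1 × 0.5299 = 58.872 N pressing into the surface.
The normal force is therefore N = mg cos 32° + F sin 32° = 83.189 + 58.872 = 142.061 N, and kinetic friction down the slope is μN = 0.25 × 142.061 = 35.515 N.
Along the incline: F cos 32° − mg sin 32° − μN = ma, so 94.213 − 51.983 − 35.515 = 10 a, giving a = 0.6715 m/s².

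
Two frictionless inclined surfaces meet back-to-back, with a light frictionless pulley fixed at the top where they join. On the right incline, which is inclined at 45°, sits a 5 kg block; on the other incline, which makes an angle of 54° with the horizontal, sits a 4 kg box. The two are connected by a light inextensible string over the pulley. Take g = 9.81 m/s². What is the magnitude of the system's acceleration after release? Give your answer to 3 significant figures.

0.326 m/s²

Resolve each weight along its own incline: the 5 kg mass has component 5 × 9.81 × sin 45° = 34.684 N down its slope, and the 4 kg mass has 4 × 9.81 × sin 54° = 31.746 N down its slope.
The 5 kg side's 34.684 N exceeds the other side's 31.746 N, so that mass slides down and the 4 kg mass slides up. Taking that direction as positive, Newton's second law for the whole system gives 34.684 − 31.746 = (5 + 4) a, so a = 2.938 / 9 = 0.3264 m/s².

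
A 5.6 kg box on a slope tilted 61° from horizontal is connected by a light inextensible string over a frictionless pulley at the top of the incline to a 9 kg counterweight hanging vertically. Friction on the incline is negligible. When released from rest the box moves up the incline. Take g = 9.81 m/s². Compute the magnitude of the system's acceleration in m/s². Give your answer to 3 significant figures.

2.76 m/s²

For the box on the incline: the weight component along the slope is m₁g sin 61° = 5.6 × 9.81 × 0.8746 = 48.047 N and the normal force is N = m₁g cos 61° = 26.634 N.
Newton's second law for the box (up-slope positive): T − 48.047 = 5.6 a. For the hanging counterweight (downward positive): 9 × 9.81 − T = 9 a.
Adding the two equations eliminates T: 40.243 = 14.6 a, so a = 2.7564 m/s².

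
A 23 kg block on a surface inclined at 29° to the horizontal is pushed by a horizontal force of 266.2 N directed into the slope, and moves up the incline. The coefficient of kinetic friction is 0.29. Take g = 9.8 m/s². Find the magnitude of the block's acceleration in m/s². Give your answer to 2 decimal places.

1.26 m/s²

The horizontal push has components F cos 29° = 266.2 × 0.8746 = 232.819 N up the incline and F sin 29° = 266.2 × 0.4848 = 129.054 N pressing into the surface.
The normal force is therefore N = mg cos 29° + F sin 29° = 197.135 + 129.054 = 326.189 N, and kinetic friction down the slope is μN = 0.29 × 326.189 = 94.595 N.
Along the incline: F cos 29° − mg sin 29° − μN = ma, so 232.819 − 109.274 − 94.595 = 23 a, giving a = 1.2587 m/s².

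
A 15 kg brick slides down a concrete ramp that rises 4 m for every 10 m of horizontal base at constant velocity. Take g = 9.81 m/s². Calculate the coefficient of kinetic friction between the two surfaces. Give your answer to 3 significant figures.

At constant velocity the net force along the incline is zero: mg sin 21.80° = μ mg cos 21.80°.
So μ = tan 21.80° = 0.3714 / 0.9285 = 0.4000.

0.400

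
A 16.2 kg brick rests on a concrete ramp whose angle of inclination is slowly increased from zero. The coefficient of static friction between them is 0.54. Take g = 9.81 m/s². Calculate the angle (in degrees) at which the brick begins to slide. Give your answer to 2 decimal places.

At the threshold of sliding, static friction is at its maximum μ_s N and exactly balances the weight component along the incline: mg sin θ = μ_s mg cos θ.
Hence tan θ = μ_s = 0.54, so θ = arctan(0.54) = 28.3690°.

28.37°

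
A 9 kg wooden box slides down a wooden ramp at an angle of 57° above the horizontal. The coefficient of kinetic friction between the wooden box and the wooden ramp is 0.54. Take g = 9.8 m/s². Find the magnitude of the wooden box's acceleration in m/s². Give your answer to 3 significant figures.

5.34 m/s²

Resolving the weight along the incline: the component pulling the wooden box down the slope is mg sin 57° = 9 × 9.8 × 0.8387 = 73.973 N, and the normal force is N = mg cos 57° = 9 × 9.8 × 0.5446 = 48.034 N.
Kinetic friction acts up the slope with magnitude f = μN = 0.54 × 48.034 = 25.938 N.
Net force along the incline is 73.973 − 25.938 = 48.035 N, so a = 48.035 / 9 = 5.3372 m/s².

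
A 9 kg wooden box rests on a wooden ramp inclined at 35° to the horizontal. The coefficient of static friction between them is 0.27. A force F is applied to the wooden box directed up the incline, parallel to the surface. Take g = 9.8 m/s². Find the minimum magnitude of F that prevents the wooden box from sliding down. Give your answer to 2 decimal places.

The normal force is N = mg cos 35° = 72.249 N. With F at its minimum the wooden box is on the verge of sliding down, so static friction is at its maximum μ_s N = 0.27 × 72.249 = 19.507 N and acts up the slope.
Equilibrium along the incline: F + μ_s N = mg sin 35°, so F = 50.589 − 19.507 = 31.082 N.

31.08 N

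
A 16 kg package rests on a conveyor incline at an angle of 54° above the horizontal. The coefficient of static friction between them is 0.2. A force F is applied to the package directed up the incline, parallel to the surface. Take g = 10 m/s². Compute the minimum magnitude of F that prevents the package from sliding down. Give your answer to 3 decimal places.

The normal force is N = mg cos 54° = 94.046 N. With F at its minimum the package is on the verge of sliding down, so static friction is at its maximum μ_s N = 0.2 × 94.046 = 18.809 N and acts up the slope.
Equilibrium along the incline: F + μ_s N = mg sin 54°, so F = 129.443 − 18.809 = 110.634 N.

110.634 N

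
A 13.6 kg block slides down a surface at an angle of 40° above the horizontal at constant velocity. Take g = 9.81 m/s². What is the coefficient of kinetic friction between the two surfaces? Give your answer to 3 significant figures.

0.839

At constant velocity the net force along the incline is zero: mg sin 40° = μ mg cos 40°.
So μ = tan 40° = 0.6428 / 0.7660 = 0.8392.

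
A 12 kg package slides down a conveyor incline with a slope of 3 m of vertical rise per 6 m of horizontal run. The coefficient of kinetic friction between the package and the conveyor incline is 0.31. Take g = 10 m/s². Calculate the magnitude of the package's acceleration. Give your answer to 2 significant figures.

Resolving the weight along the incline: the component pulling the package down the slope is mg sin 26.57° = 12 × 10 × 0.4472 = 53.664 N, and the normal force is N = mg cos 26.57° = 12 × 10 × 0.8944 = 107.328 N.
Kinetic friction acts up the slope with magnitude f = μN = 0.31 × 107.328 = 33.272 N.
Net force along the incline is 53.664 − 33.272 = 20.392 N, so a = 20.392 / 12 = 1.6993 m/s².

1.7 m/s²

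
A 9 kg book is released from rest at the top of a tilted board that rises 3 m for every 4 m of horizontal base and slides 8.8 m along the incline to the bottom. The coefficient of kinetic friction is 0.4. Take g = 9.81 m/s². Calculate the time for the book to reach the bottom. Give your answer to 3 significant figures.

2.53 s

The weight component along the incline is mg sin 36.87° = 52.974 N and the normal force is N = mg cos 36.87° = 70.632 N.
Friction up the slope is f = μN = 0.4 × 70.632 = 28.253 N, so the net downslope force is 52.974 − 28.253 = 24.721 N and a = 24.721 / 9 = 2.7468 m/s².
Starting from rest, L = ½at², so t = √(2L/a) = √(2 × 8.8 / 2.7468) = 2.5313 s.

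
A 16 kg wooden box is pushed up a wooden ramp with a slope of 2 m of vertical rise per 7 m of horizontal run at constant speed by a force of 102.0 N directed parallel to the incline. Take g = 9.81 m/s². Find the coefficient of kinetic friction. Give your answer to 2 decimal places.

At constant speed ΣF = 0 along the incline. The applied 102.0 N acts up the slope; the weight component mg sin 15.95° = 43.120 N and kinetic friction μN both act down the slope.
So 102.0 = 43.120 + μ × 150.921, giving μ = (102.0 − 43.120) / 150.921 = 0.3901.

0.39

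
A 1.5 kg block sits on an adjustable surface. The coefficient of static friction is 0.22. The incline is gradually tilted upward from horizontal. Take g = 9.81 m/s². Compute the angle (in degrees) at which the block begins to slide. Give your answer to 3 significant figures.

At the threshold of sliding, static friction is at its maximum μ_s N and exactly balances the weight component along the incline: mg sin θ = μ_s mg cos θ.
Hence tan θ = μ_s = 0.22, so θ = arctan(0.22) = 12.4074°.

12.4°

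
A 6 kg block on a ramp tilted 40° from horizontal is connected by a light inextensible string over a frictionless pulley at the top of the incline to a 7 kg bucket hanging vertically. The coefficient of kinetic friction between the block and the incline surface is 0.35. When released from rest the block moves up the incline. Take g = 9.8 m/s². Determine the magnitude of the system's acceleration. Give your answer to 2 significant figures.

For the block on the incline: the weight component along the slope is m₁g sin 40° = 6 × 9.8 × 0.6428 = 37.797 N and the normal force is N = m₁g cos 40° = 45.043 N.
Kinetic friction opposes the block's motion up the incline: f = μN = 0.35 × 45.043 = 15.765 N acting down the slope.
Newton's second law for the block (up-slope positive): T − 37.797 − 15.765 = 6 a. For the hanging bucket (downward positive): 7 × 9.8 − T = 7 a.
Adding the two equations eliminates T: 15.038 = 13 a, so a = 1.1568 m/s².

1.2 m/s²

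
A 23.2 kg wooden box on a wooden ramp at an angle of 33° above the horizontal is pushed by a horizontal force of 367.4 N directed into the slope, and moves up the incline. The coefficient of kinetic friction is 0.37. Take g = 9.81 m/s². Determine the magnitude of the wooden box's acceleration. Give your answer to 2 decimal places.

The horizontal push has components F cos 33° = 367.4 × 0.8387 = 308.138 N up the incline and F sin 33° = 367.4 × 0.5446 = 200.086 N pressing into the surface.
The normal force is therefore N = mg cos 33° + F sin 33° = 190.881 + 200.086 = 390.967 N, and kinetic friction down the slope is μN = 0.37 × 390.967 = 144.658 N.
Along the incline: F cos 33° − mg sin 33° − μN = ma, so 308.138 − 123.947 − 144.658 = 23.2 a, giving a = 1.7040 m/s².

1.70 m/s²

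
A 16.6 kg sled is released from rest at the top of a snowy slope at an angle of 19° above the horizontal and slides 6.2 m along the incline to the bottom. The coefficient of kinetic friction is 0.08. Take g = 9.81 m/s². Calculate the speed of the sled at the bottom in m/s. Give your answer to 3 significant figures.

5.51 m/s

The weight component along the incline is mg sin 19° = 53.017 N and the normal force is N = mg cos 19° = 153.974 N.
Friction up the slope is f = μN = 0.08 × 153.974 = 12.318 N, so the net downslope force is 53.017 − 12.318 = 40.699 N and a = 40.699 / 16.6 = 2.4517 m/s².
Starting from rest over a distance of 6.2 m, v² = 2aL = 2 × 2.4517 × 6.2 = 30.4011, so v = 5.5137 m/s.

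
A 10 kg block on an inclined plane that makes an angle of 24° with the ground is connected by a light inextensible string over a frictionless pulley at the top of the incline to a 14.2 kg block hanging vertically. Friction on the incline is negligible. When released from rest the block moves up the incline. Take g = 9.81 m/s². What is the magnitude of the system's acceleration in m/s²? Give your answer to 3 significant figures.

4.11 m/s²

For the block on the incline: the weight component along the slope is m₁g sin 24° = 10 × 9.81 × 0.4067 = 39.897 N and the normal force is N = m₁g cos 24° = 89.619 N.
Newton's second law for the block (up-slope positive): T − 39.897 = 10 a. For the hanging block (downward positive): 14.2 × 9.81 − T = 14.2 a.
Adding the two equations eliminates T: 99.405 = 24.2 a, so a = 4.1076 m/s².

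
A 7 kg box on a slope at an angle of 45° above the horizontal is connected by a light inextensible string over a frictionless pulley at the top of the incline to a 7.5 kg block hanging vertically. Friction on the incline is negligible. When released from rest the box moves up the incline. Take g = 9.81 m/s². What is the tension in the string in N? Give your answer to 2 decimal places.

60.63 N

For the box on the incline: the weight component along the slope is m₁g sin 45° = 7 × 9.81 × 0.7071 = 48.557 N and the normal force is N = m₁g cos 45° = 48.557 N.
Newton's second law for the box (up-slope positive): T − 48.557 = 7 a. For the hanging block (downward positive): 7.5 × 9.81 − T = 7.5 a.
Adding the two equations eliminates T: 25.018 = 14.5 a, so a = 1.7254 m/s².
Then from the hanging block's equation, T = 7.5 × (9.81 − 1.7254) = 60.635 N.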